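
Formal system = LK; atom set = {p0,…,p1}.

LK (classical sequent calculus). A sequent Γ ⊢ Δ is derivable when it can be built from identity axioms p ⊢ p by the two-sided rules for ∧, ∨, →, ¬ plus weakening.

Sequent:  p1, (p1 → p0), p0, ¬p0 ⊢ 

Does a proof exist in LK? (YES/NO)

Derivation trace:
[¬L] p1, (p1 → p0), p0, ¬p0 ⊢ 
  [WL] p1, (p1 → p0), p0 ⊢ p0
    [→L] p1, (p1 → p0) ⊢ p0
      [Ax] p1 ⊢ p1
      [Ax] p0 ⊢ p0

Result: YES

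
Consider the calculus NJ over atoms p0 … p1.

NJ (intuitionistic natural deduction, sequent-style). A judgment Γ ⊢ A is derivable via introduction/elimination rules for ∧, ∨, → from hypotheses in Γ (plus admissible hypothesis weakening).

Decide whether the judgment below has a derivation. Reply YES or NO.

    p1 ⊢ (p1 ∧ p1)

Derivation (root first):
[∧I] p1 ⊢ (p1 ∧ p1)
  [Ax] p1 ⊢ p1
  [Wk] p1, p1 ⊢ p1
    [Ax] p1 ⊢ p1

Result: YES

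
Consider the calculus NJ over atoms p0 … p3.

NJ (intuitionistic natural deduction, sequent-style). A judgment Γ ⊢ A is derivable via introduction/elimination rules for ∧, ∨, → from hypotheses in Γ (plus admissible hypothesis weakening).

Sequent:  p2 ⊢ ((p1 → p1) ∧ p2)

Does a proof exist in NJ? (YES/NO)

Proof tree:
[∧I] p2 ⊢ ((p1 → p1) ∧ p2)
  [→I]  ⊢ (p1 → p1)
    [Ax] p1 ⊢ p1
  [Ax] p2 ⊢ p2

Result: YES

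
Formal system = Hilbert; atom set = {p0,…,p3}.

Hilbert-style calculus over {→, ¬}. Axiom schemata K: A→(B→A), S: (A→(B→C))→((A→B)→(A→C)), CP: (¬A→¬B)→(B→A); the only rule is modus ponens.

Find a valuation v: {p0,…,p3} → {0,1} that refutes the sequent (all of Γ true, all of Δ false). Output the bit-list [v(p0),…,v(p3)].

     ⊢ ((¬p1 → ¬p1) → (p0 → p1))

Enumerate valuations to refute Γ ⊢ Δ:
  v=0000: Γ:[] Δ:[((¬p1 → ¬p1) → (p0 → p1))=T] refutes=False
  v=0001: Γ:[] Δ:[((¬p1 → ¬p1) → (p0 → p1))=T] refutes=False
  v=0010: Γ:[] Δ:[((¬p1 → ¬p1) → (p0 → p1))=T] refutes=False
  v=0011: Γ:[] Δ:[((¬p1 → ¬p1) → (p0 → p1))=T] refutes=False
  v=0100: Γ:[] Δ:[((¬p1 → ¬p1) → (p0 → p1))=T] refutes=False
  v=0101: Γ:[] Δ:[((¬p1 → ¬p1) → (p0 → p1))=T] refutes=False
  v=0110: Γ:[] Δ:[((¬p1 → ¬p1) → (p0 → p1))=T] refutes=False
  v=0111: Γ:[] Δ:[((¬p1 → ¬p1) → (p0 → p1))=T] refutes=False
  v=1000: Γ:[] Δ:[((¬p1 → ¬p1) → (p0 → p1))=F] refutes=True  ← countermodel

Result: [1, 0, 0, 0]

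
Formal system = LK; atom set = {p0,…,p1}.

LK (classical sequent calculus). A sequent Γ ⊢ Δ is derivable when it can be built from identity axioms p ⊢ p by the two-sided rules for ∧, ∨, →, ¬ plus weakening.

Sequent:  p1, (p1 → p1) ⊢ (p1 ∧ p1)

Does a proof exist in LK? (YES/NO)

Derivation (root first):
[∧R] p1, (p1 → p1) ⊢ (p1 ∧ p1)
  [→L] p1, (p1 → p1) ⊢ p1
    [Ax] p1 ⊢ p1
    [Ax] p1 ⊢ p1
  [Ax] p1 ⊢ p1

Result: YES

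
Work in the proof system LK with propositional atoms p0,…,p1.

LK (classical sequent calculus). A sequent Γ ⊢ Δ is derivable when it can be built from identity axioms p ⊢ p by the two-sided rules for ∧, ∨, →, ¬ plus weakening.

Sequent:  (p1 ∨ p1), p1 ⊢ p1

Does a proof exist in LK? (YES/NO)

Derivation trace:
[WL] (p1 ∨ p1), p1 ⊢ p1
  [∨L] (p1 ∨ p1) ⊢ p1
    [Ax] p1 ⊢ p1
    [Ax] p1 ⊢ p1

Result: YES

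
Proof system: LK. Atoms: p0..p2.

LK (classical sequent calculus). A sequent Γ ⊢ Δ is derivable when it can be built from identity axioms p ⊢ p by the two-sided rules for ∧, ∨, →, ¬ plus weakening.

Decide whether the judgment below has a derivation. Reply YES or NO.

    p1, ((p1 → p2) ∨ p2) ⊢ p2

Proof tree:
[∨L] p1, ((p1 → p2) ∨ p2) ⊢ p2
  [→L] p1, (p1 → p2) ⊢ p2
    [Ax] p1 ⊢ p1
    [Ax] p2 ⊢ p2
  [Ax] p2 ⊢ p2

Result: YES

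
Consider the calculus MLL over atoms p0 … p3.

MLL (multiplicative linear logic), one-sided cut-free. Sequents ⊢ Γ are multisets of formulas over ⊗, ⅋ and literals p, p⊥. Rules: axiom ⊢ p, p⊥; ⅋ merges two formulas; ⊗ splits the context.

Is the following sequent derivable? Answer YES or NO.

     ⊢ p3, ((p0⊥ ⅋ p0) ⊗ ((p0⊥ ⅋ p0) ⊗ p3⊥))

Derivation trace:
[⊗]  ⊢ p3, ((p0⊥ ⅋ p0) ⊗ ((p0⊥ ⅋ p0) ⊗ p3⊥))
  [⅋]  ⊢ (p0⊥ ⅋ p0)
    [Ax]  ⊢ p0, p0⊥
  [⊗]  ⊢ p3, ((p0⊥ ⅋ p0) ⊗ p3⊥)
    [⅋]  ⊢ (p0⊥ ⅋ p0)
      [Ax]  ⊢ p0, p0⊥
    [Ax]  ⊢ p3, p3⊥

Result: YES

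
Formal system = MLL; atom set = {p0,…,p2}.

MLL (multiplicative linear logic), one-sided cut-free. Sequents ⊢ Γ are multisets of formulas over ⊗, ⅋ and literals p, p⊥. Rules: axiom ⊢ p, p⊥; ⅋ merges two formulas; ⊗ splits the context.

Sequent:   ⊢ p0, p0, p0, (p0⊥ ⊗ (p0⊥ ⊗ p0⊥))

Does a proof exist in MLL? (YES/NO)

Proof tree:
[⊗]  ⊢ p0, p0, p0, (p0⊥ ⊗ (p0⊥ ⊗ p0⊥))
  [Ax]  ⊢ p0, p0⊥
  [⊗]  ⊢ p0, p0, (p0⊥ ⊗ p0⊥)
    [Ax]  ⊢ p0, p0⊥
    [Ax]  ⊢ p0, p0⊥

Result: YES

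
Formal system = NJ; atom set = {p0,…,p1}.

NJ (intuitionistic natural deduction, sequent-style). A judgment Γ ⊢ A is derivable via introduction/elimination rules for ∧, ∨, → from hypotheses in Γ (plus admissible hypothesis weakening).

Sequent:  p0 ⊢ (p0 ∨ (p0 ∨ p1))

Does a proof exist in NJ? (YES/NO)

Derivation (root first):
[∨I₂] p0 ⊢ (p0 ∨ (p0 ∨ p1))
  [∨I₁] p0 ⊢ (p0 ∨ p1)
    [Ax] p0 ⊢ p0

Result: YES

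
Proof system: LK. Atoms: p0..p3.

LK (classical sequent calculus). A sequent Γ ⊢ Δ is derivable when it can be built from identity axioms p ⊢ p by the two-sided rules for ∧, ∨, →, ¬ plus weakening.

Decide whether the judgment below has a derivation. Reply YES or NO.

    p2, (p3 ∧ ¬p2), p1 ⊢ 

Derivation (root first):
[WL] p2, (p3 ∧ ¬p2), p1 ⊢ 
  [∧L] p2, (p3 ∧ ¬p2) ⊢ 
    [¬L] p2, p3, ¬p2 ⊢ 
      [WL] p2, p3 ⊢ p2
        [Ax] p2 ⊢ p2

Result: YES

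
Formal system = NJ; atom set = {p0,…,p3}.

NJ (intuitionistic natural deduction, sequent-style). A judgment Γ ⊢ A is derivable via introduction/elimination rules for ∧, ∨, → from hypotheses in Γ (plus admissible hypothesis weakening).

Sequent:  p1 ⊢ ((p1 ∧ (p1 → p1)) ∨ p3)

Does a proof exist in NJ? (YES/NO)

Derivation trace:
[∨I₁] p1 ⊢ ((p1 ∧ (p1 → p1)) ∨ p3)
  [∧I] p1 ⊢ (p1 ∧ (p1 → p1))
    [→E] p1 ⊢ p1
      [→I]  ⊢ (p1 → p1)
        [Ax] p1 ⊢ p1
      [Ax] p1 ⊢ p1
    [→I]  ⊢ (p1 → p1)
      [Ax] p1 ⊢ p1

Result: YES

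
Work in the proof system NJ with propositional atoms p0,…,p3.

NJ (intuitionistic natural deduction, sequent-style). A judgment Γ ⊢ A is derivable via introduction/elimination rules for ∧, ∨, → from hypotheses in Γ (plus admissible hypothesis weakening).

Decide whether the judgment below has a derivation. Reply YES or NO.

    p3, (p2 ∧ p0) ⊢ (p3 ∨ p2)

Derivation trace:
[Wk] p3, (p2 ∧ p0) ⊢ (p3 ∨ p2)
  [∨I₁] p3 ⊢ (p3 ∨ p2)
    [Ax] p3 ⊢ p3

Result: YES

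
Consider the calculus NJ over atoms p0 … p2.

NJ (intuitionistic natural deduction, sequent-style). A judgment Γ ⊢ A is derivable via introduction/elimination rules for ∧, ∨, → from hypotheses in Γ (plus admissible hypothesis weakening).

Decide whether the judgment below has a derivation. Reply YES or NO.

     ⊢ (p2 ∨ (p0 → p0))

Derivation (root first):
[∨I₂]  ⊢ (p2 ∨ (p0 → p0))
  [→I]  ⊢ (p0 → p0)
    [Ax] p0 ⊢ p0

Result: YES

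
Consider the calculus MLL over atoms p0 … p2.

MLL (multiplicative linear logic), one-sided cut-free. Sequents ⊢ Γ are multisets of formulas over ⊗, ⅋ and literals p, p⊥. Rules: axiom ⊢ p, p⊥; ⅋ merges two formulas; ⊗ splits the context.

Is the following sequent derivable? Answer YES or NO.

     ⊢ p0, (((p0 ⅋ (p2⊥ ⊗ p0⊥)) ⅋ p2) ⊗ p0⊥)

Derivation trace:
[⊗]  ⊢ p0, (((p0 ⅋ (p2⊥ ⊗ p0⊥)) ⅋ p2) ⊗ p0⊥)
  [⅋]  ⊢ ((p0 ⅋ (p2⊥ ⊗ p0⊥)) ⅋ p2)
    [⅋]  ⊢ p2, (p0 ⅋ (p2⊥ ⊗ p0⊥))
      [⊗]  ⊢ p2, p0, (p2⊥ ⊗ p0⊥)
        [Ax]  ⊢ p2, p2⊥
        [Ax]  ⊢ p0, p0⊥
  [Ax]  ⊢ p0, p0⊥

Result: YES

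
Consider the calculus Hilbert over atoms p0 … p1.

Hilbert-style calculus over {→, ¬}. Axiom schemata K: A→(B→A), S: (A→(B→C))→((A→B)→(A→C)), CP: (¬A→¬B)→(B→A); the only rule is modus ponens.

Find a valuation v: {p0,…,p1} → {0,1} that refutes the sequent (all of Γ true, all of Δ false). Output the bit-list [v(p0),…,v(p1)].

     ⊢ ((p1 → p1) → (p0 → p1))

Enumerate valuations to refute Γ ⊢ Δ:
  v=00: Γ:[] Δ:[((p1 → p1) → (p0 → p1))=T] refutes=False
  v=01: Γ:[] Δ:[((p1 → p1) → (p0 → p1))=T] refutes=False
  v=10: Γ:[] Δ:[((p1 → p1) → (p0 → p1))=F] refutes=True  ← countermodel

Result: [1, 0]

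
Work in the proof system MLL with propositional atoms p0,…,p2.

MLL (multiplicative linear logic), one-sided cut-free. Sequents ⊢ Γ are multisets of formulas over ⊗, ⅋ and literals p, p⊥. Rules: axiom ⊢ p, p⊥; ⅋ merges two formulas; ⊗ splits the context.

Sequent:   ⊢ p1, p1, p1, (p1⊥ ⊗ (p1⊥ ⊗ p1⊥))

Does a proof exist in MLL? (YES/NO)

Derivation (root first):
[⊗]  ⊢ p1, p1, p1, (p1⊥ ⊗ (p1⊥ ⊗ p1⊥))
  [Ax]  ⊢ p1, p1⊥
  [⊗]  ⊢ p1, p1, (p1⊥ ⊗ p1⊥)
    [Ax]  ⊢ p1, p1⊥
    [Ax]  ⊢ p1, p1⊥

Result: YES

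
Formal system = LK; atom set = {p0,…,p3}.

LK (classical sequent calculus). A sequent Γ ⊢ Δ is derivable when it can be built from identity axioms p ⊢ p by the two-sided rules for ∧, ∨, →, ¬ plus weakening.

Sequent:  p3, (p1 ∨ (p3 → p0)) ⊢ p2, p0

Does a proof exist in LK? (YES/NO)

Truth-table refutation:
  v=0000: Γ:[p3=F, (p1 ∨ (p3 → p0))=T] Δ:[p2=F, p0=F] refutes=False
  v=0001: Γ:[p3=T, (p1 ∨ (p3 → p0))=F] Δ:[p2=F, p0=F] refutes=False
  v=0010: Γ:[p3=F, (p1 ∨ (p3 → p0))=T] Δ:[p2=T, p0=F] refutes=False
  v=0011: Γ:[p3=T, (p1 ∨ (p3 → p0))=F] Δ:[p2=T, p0=F] refutes=False
  v=0100: Γ:[p3=F, (p1 ∨ (p3 → p0))=T] Δ:[p2=F, p0=F] refutes=False
  v=0101: Γ:[p3=T, (p1 ∨ (p3 → p0))=T] Δ:[p2=F, p0=F] refutes=True  ← countermodel

Result: NO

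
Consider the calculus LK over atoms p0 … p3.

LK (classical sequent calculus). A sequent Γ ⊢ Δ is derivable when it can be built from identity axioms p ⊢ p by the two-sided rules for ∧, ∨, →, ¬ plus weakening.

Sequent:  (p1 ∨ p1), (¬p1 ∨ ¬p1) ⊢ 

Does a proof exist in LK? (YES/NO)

Derivation trace:
[∨L] (p1 ∨ p1), (¬p1 ∨ ¬p1) ⊢ 
  [¬L] (p1 ∨ p1), ¬p1 ⊢ 
    [∨L] (p1 ∨ p1) ⊢ p1
      [Ax] p1 ⊢ p1
      [Ax] p1 ⊢ p1
  [¬L] (p1 ∨ p1), ¬p1 ⊢ 
    [∨L] (p1 ∨ p1) ⊢ p1
      [Ax] p1 ⊢ p1
      [Ax] p1 ⊢ p1

Result: YES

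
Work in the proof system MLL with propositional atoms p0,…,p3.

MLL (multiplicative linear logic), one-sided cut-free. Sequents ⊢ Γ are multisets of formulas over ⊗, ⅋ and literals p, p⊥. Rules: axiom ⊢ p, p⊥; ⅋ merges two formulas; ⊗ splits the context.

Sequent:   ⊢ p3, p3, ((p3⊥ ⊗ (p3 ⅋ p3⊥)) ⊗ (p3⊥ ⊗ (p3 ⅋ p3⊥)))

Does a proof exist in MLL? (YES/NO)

Derivation trace:
[⊗]  ⊢ p3, p3, ((p3⊥ ⊗ (p3 ⅋ p3⊥)) ⊗ (p3⊥ ⊗ (p3 ⅋ p3⊥)))
  [⊗]  ⊢ p3, (p3⊥ ⊗ (p3 ⅋ p3⊥))
    [Ax]  ⊢ p3, p3⊥
    [⅋]  ⊢ (p3 ⅋ p3⊥)
      [Ax]  ⊢ p3, p3⊥
  [⊗]  ⊢ p3, (p3⊥ ⊗ (p3 ⅋ p3⊥))
    [Ax]  ⊢ p3, p3⊥
    [⅋]  ⊢ (p3 ⅋ p3⊥)
      [Ax]  ⊢ p3, p3⊥

Result: YES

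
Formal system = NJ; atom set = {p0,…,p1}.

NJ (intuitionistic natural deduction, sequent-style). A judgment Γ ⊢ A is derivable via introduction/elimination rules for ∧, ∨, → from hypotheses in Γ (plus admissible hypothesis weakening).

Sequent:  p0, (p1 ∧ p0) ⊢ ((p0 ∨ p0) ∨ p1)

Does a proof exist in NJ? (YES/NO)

Derivation trace:
[∨I₁] p0, (p1 ∧ p0) ⊢ ((p0 ∨ p0) ∨ p1)
  [∨I₁] p0, (p1 ∧ p0) ⊢ (p0 ∨ p0)
    [Wk] p0, (p1 ∧ p0) ⊢ p0
      [Ax] p0 ⊢ p0

Result: YES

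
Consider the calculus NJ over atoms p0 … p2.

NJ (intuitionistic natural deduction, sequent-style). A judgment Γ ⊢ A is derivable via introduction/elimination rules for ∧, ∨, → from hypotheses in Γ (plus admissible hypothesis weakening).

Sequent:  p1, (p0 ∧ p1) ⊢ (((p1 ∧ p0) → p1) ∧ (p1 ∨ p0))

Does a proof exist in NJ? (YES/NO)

Derivation (root first):
[∧I] p1, (p0 ∧ p1) ⊢ (((p1 ∧ p0) → p1) ∧ (p1 ∨ p0))
  [→I] p1 ⊢ ((p1 ∧ p0) → p1)
    [Wk] p1, (p1 ∧ p0) ⊢ p1
      [Ax] p1 ⊢ p1
  [Wk] p1, (p0 ∧ p1), p1 ⊢ (p1 ∨ p0)
    [∨I₁] p1, (p0 ∧ p1) ⊢ (p1 ∨ p0)
      [Wk] p1, (p0 ∧ p1) ⊢ p1
        [Ax] p1 ⊢ p1

Result: YES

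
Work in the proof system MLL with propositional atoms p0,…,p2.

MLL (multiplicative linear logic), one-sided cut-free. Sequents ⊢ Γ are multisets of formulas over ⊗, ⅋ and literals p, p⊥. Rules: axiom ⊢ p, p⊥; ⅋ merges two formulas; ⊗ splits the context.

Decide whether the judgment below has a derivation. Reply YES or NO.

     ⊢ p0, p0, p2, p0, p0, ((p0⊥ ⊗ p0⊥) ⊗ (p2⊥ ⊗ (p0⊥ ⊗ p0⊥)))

Derivation trace:
[⊗]  ⊢ p0, p0, p2, p0, p0, ((p0⊥ ⊗ p0⊥) ⊗ (p2⊥ ⊗ (p0⊥ ⊗ p0⊥)))
  [⊗]  ⊢ p0, p0, (p0⊥ ⊗ p0⊥)
    [Ax]  ⊢ p0, p0⊥
    [Ax]  ⊢ p0, p0⊥
  [⊗]  ⊢ p2, p0, p0, (p2⊥ ⊗ (p0⊥ ⊗ p0⊥))
    [Ax]  ⊢ p2, p2⊥
    [⊗]  ⊢ p0, p0, (p0⊥ ⊗ p0⊥)
      [Ax]  ⊢ p0, p0⊥
      [Ax]  ⊢ p0, p0⊥

Result: YES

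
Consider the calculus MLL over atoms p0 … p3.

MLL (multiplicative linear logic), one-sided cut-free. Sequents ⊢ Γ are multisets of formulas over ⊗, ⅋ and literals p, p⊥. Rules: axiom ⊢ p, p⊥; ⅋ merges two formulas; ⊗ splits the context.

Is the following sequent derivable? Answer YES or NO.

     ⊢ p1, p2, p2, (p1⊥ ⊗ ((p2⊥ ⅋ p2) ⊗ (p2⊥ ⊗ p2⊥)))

Proof tree:
[⊗]  ⊢ p1, p2, p2, (p1⊥ ⊗ ((p2⊥ ⅋ p2) ⊗ (p2⊥ ⊗ p2⊥)))
  [Ax]  ⊢ p1, p1⊥
  [⊗]  ⊢ p2, p2, ((p2⊥ ⅋ p2) ⊗ (p2⊥ ⊗ p2⊥))
    [⅋]  ⊢ (p2⊥ ⅋ p2)
      [Ax]  ⊢ p2, p2⊥
    [⊗]  ⊢ p2, p2, (p2⊥ ⊗ p2⊥)
      [Ax]  ⊢ p2, p2⊥
      [Ax]  ⊢ p2, p2⊥

Result: YES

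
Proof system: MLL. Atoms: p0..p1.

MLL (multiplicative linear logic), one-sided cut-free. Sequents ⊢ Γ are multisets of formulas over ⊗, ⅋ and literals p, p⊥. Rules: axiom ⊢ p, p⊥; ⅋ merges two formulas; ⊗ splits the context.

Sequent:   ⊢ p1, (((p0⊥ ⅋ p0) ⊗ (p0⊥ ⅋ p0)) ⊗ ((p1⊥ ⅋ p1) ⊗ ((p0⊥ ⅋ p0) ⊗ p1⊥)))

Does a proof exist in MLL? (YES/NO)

Derivation trace:
[⊗]  ⊢ p1, (((p0⊥ ⅋ p0) ⊗ (p0⊥ ⅋ p0)) ⊗ ((p1⊥ ⅋ p1) ⊗ ((p0⊥ ⅋ p0) ⊗ p1⊥)))
  [⊗]  ⊢ ((p0⊥ ⅋ p0) ⊗ (p0⊥ ⅋ p0))
    [⅋]  ⊢ (p0⊥ ⅋ p0)
      [Ax]  ⊢ p0, p0⊥
    [⅋]  ⊢ (p0⊥ ⅋ p0)
      [Ax]  ⊢ p0, p0⊥
  [⊗]  ⊢ p1, ((p1⊥ ⅋ p1) ⊗ ((p0⊥ ⅋ p0) ⊗ p1⊥))
    [⅋]  ⊢ (p1⊥ ⅋ p1)
      [Ax]  ⊢ p1, p1⊥
    [⊗]  ⊢ p1, ((p0⊥ ⅋ p0) ⊗ p1⊥)
      [⅋]  ⊢ (p0⊥ ⅋ p0)
        [Ax]  ⊢ p0, p0⊥
      [Ax]  ⊢ p1, p1⊥

Result: YES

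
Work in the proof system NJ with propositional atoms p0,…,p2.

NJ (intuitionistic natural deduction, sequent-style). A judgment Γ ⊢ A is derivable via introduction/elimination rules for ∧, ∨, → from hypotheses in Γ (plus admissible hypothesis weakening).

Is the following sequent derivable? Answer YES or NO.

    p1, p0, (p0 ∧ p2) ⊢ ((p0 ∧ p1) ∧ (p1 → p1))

Derivation (root first):
[∧I] p1, p0, (p0 ∧ p2) ⊢ ((p0 ∧ p1) ∧ (p1 → p1))
  [∧I] p1, (p0 ∧ p2), p0 ⊢ (p0 ∧ p1)
    [Ax] p0 ⊢ p0
    [Wk] p1, (p0 ∧ p2) ⊢ p1
      [Ax] p1 ⊢ p1
  [→I]  ⊢ (p1 → p1)
    [Ax] p1 ⊢ p1

Result: YES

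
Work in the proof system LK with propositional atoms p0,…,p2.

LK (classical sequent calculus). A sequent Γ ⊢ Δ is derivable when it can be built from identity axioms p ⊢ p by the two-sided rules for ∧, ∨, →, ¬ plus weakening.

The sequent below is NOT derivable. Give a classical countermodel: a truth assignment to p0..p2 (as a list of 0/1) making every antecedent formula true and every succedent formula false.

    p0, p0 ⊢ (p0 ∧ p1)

Truth-table refutation:
  v=000: Γ:[p0=F, p0=F] Δ:[(p0 ∧ p1)=F] refutes=False
  v=001: Γ:[p0=F, p0=F] Δ:[(p0 ∧ p1)=F] refutes=False
  v=010: Γ:[p0=F, p0=F] Δ:[(p0 ∧ p1)=F] refutes=False
  v=011: Γ:[p0=F, p0=F] Δ:[(p0 ∧ p1)=F] refutes=False
  v=100: Γ:[p0=T, p0=T] Δ:[(p0 ∧ p1)=F] refutes=True  ← countermodel

Result: [1, 0, 0]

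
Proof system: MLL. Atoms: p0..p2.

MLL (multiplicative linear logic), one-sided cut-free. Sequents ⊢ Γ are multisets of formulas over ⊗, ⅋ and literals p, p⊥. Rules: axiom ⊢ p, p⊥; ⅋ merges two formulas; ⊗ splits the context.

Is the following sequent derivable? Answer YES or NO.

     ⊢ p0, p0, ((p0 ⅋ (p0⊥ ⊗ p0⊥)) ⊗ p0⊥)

Derivation trace:
[⊗]  ⊢ p0, p0, ((p0 ⅋ (p0⊥ ⊗ p0⊥)) ⊗ p0⊥)
  [⅋]  ⊢ p0, (p0 ⅋ (p0⊥ ⊗ p0⊥))
    [⊗]  ⊢ p0, p0, (p0⊥ ⊗ p0⊥)
      [Ax]  ⊢ p0, p0⊥
      [Ax]  ⊢ p0, p0⊥
  [Ax]  ⊢ p0, p0⊥

Result: YES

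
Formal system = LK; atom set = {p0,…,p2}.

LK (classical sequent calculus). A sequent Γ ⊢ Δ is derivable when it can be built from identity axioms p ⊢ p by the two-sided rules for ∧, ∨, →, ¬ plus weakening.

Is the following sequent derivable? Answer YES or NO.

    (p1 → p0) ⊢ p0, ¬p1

Proof tree:
[¬R] (p1 → p0) ⊢ p0, ¬p1
  [→L] p1, (p1 → p0) ⊢ p0
    [Ax] p1 ⊢ p1
    [Ax] p0 ⊢ p0

Result: YES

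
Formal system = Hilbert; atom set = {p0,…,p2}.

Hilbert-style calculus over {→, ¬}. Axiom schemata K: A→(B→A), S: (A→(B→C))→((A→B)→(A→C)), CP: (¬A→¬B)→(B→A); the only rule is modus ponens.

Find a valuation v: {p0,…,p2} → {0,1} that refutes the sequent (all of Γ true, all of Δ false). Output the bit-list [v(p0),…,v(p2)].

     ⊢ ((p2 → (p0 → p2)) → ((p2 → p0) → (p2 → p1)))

Truth-table refutation:
  v=000: Γ:[] Δ:[((p2 → (p0 → p2)) → ((p2 → p0) → (p2 → p1)))=T] refutes=False
  v=001: Γ:[] Δ:[((p2 → (p0 → p2)) → ((p2 → p0) → (p2 → p1)))=T] refutes=False
  v=010: Γ:[] Δ:[((p2 → (p0 → p2)) → ((p2 → p0) → (p2 → p1)))=T] refutes=False
  v=011: Γ:[] Δ:[((p2 → (p0 → p2)) → ((p2 → p0) → (p2 → p1)))=T] refutes=False
  v=100: Γ:[] Δ:[((p2 → (p0 → p2)) → ((p2 → p0) → (p2 → p1)))=T] refutes=False
  v=101: Γ:[] Δ:[((p2 → (p0 → p2)) → ((p2 → p0) → (p2 → p1)))=F] refutes=True  ← countermodel

Result: [1, 0, 1]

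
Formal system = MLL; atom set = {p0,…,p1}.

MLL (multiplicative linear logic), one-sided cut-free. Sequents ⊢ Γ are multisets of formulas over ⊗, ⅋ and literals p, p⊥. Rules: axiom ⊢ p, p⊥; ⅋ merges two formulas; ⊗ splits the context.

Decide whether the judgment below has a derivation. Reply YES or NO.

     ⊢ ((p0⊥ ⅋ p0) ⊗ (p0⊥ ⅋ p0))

Derivation trace:
[⊗]  ⊢ ((p0⊥ ⅋ p0) ⊗ (p0⊥ ⅋ p0))
  [⅋]  ⊢ (p0⊥ ⅋ p0)
    [Ax]  ⊢ p0, p0⊥
  [⅋]  ⊢ (p0⊥ ⅋ p0)
    [Ax]  ⊢ p0, p0⊥

Result: YES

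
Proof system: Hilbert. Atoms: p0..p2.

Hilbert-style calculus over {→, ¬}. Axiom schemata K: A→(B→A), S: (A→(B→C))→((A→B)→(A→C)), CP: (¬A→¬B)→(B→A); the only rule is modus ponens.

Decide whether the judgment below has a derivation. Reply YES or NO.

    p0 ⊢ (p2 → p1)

Search for a countermodel by truth-table:
  v=000: Γ:[p0=F] Δ:[(p2 → p1)=T] refutes=False
  v=001: Γ:[p0=F] Δ:[(p2 → p1)=F] refutes=False
  v=010: Γ:[p0=F] Δ:[(p2 → p1)=T] refutes=False
  v=011: Γ:[p0=F] Δ:[(p2 → p1)=T] refutes=False
  v=100: Γ:[p0=T] Δ:[(p2 → p1)=T] refutes=False
  v=101: Γ:[p0=T] Δ:[(p2 → p1)=F] refutes=True  ← countermodel

Result: NO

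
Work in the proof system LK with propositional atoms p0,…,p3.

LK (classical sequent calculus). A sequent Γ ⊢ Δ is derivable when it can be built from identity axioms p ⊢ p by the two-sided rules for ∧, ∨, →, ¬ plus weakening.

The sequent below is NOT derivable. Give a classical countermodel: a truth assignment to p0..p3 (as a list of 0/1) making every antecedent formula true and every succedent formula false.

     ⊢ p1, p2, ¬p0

Enumerate valuations to refute Γ ⊢ Δ:
  v=0000: Γ:[] Δ:[p1=F, p2=F, ¬p0=T] refutes=False
  v=0001: Γ:[] Δ:[p1=F, p2=F, ¬p0=T] refutes=False
  v=0010: Γ:[] Δ:[p1=F, p2=T, ¬p0=T] refutes=False
  v=0011: Γ:[] Δ:[p1=F, p2=T, ¬p0=T] refutes=False
  v=0100: Γ:[] Δ:[p1=T, p2=F, ¬p0=T] refutes=False
  v=0101: Γ:[] Δ:[p1=T, p2=F, ¬p0=T] refutes=False
  v=0110: Γ:[] Δ:[p1=T, p2=T, ¬p0=T] refutes=False
  v=0111: Γ:[] Δ:[p1=T, p2=T, ¬p0=T] refutes=False
  v=1000: Γ:[] Δ:[p1=F, p2=F, ¬p0=F] refutes=True  ← countermodel

Result: [1, 0, 0, 0]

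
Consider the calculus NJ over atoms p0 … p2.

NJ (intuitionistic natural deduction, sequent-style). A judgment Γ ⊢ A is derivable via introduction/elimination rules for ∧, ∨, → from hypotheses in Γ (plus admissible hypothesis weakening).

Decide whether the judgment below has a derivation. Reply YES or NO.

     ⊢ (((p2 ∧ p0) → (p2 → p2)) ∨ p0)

Derivation (root first):
[∨I₁]  ⊢ (((p2 ∧ p0) → (p2 → p2)) ∨ p0)
  [→I]  ⊢ ((p2 ∧ p0) → (p2 → p2))
    [→I] (p2 ∧ p0) ⊢ (p2 → p2)
      [Wk] p2, (p2 ∧ p0) ⊢ p2
        [Ax] p2 ⊢ p2

Result: YES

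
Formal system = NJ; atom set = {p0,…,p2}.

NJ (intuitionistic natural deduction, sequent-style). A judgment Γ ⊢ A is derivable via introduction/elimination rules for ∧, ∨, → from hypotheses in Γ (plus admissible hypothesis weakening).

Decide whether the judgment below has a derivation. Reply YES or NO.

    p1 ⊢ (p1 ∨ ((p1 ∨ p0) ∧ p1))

Derivation trace:
[∨I₂] p1 ⊢ (p1 ∨ ((p1 ∨ p0) ∧ p1))
  [∧I] p1 ⊢ ((p1 ∨ p0) ∧ p1)
    [∨I₁] p1 ⊢ (p1 ∨ p0)
      [Ax] p1 ⊢ p1
    [Ax] p1 ⊢ p1

Result: YES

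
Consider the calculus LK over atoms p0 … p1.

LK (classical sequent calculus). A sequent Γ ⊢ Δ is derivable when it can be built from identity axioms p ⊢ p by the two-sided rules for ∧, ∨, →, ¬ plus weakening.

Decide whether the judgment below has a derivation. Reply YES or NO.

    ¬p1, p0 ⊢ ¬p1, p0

Derivation (root first):
[WR] ¬p1, p0 ⊢ ¬p1, p0
  [¬R] ¬p1, p0 ⊢ ¬p1
    [WL] p1, ¬p1, p0 ⊢ 
      [¬L] p1, ¬p1 ⊢ 
        [Ax] p1 ⊢ p1

Result: YES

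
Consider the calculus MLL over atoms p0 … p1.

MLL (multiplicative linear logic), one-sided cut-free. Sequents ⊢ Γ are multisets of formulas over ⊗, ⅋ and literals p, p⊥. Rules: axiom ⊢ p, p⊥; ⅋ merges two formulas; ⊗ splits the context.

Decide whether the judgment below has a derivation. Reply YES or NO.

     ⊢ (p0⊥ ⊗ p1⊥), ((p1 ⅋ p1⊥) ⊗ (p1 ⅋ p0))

Derivation trace:
[⊗]  ⊢ (p0⊥ ⊗ p1⊥), ((p1 ⅋ p1⊥) ⊗ (p1 ⅋ p0))
  [⅋]  ⊢ (p1 ⅋ p1⊥)
    [Ax]  ⊢ p1, p1⊥
  [⅋]  ⊢ (p0⊥ ⊗ p1⊥), (p1 ⅋ p0)
    [⊗]  ⊢ p0, p1, (p0⊥ ⊗ p1⊥)
      [Ax]  ⊢ p0, p0⊥
      [Ax]  ⊢ p1, p1⊥

Result: YES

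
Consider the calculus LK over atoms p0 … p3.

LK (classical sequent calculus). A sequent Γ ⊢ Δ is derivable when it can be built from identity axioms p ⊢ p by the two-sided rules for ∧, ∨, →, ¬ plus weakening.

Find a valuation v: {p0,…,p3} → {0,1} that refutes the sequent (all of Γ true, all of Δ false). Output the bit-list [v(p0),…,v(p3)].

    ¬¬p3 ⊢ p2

Search for a countermodel by truth-table:
  v=0000: Γ:[¬¬p3=F] Δ:[p2=F] refutes=False
  v=0001: Γ:[¬¬p3=T] Δ:[p2=F] refutes=True  ← countermodel

Result: [0, 0, 0, 1]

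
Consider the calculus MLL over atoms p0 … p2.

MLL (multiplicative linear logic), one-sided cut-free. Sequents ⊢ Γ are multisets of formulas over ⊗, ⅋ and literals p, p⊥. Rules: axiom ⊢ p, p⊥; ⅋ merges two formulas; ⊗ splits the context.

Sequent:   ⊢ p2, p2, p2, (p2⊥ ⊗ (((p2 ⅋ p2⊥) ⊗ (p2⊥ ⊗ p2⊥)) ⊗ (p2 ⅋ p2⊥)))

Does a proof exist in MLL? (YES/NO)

Derivation (root first):
[⊗]  ⊢ p2, p2, p2, (p2⊥ ⊗ (((p2 ⅋ p2⊥) ⊗ (p2⊥ ⊗ p2⊥)) ⊗ (p2 ⅋ p2⊥)))
  [Ax]  ⊢ p2, p2⊥
  [⊗]  ⊢ p2, p2, (((p2 ⅋ p2⊥) ⊗ (p2⊥ ⊗ p2⊥)) ⊗ (p2 ⅋ p2⊥))
    [⊗]  ⊢ p2, p2, ((p2 ⅋ p2⊥) ⊗ (p2⊥ ⊗ p2⊥))
      [⅋]  ⊢ (p2 ⅋ p2⊥)
        [Ax]  ⊢ p2, p2⊥
      [⊗]  ⊢ p2, p2, (p2⊥ ⊗ p2⊥)
        [Ax]  ⊢ p2, p2⊥
        [Ax]  ⊢ p2, p2⊥
    [⅋]  ⊢ (p2 ⅋ p2⊥)
      [Ax]  ⊢ p2, p2⊥

Result: YES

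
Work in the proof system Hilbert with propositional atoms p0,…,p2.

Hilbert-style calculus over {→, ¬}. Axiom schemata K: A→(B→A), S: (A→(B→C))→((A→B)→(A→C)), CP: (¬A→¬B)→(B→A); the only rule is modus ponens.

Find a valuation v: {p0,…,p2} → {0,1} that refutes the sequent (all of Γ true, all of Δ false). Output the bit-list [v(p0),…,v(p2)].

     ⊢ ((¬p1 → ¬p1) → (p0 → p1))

Enumerate valuations to refute Γ ⊢ Δ:
  v=000: Γ:[] Δ:[((¬p1 → ¬p1) → (p0 → p1))=T] refutes=False
  v=001: Γ:[] Δ:[((¬p1 → ¬p1) → (p0 → p1))=T] refutes=False
  v=010: Γ:[] Δ:[((¬p1 → ¬p1) → (p0 → p1))=T] refutes=False
  v=011: Γ:[] Δ:[((¬p1 → ¬p1) → (p0 → p1))=T] refutes=False
  v=100: Γ:[] Δ:[((¬p1 → ¬p1) → (p0 → p1))=F] refutes=True  ← countermodel

Result: [1, 0, 0]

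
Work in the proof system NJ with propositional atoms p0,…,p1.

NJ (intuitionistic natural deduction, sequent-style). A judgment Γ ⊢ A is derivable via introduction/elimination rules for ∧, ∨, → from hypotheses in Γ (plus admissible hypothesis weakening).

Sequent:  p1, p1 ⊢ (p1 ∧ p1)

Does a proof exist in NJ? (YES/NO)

Proof tree:
[Wk] p1, p1 ⊢ (p1 ∧ p1)
  [∧I] p1 ⊢ (p1 ∧ p1)
    [Ax] p1 ⊢ p1
    [Ax] p1 ⊢ p1

Result: YES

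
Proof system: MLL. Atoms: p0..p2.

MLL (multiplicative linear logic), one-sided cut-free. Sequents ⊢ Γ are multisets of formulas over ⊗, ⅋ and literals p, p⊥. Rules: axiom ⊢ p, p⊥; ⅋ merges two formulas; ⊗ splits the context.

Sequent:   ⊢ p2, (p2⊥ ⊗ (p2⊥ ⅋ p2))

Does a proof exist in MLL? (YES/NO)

Proof tree:
[⊗]  ⊢ p2, (p2⊥ ⊗ (p2⊥ ⅋ p2))
  [Ax]  ⊢ p2, p2⊥
  [⅋]  ⊢ (p2⊥ ⅋ p2)
    [Ax]  ⊢ p2, p2⊥

Result: YES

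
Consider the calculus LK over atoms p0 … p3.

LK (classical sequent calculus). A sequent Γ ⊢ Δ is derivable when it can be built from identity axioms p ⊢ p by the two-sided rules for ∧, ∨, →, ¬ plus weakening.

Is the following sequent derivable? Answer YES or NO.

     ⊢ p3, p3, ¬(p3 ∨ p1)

Truth-table refutation:
  v=0000: Γ:[] Δ:[p3=F, p3=F, ¬(p3 ∨ p1)=T] refutes=False
  v=0001: Γ:[] Δ:[p3=T, p3=T, ¬(p3 ∨ p1)=F] refutes=False
  v=0010: Γ:[] Δ:[p3=F, p3=F, ¬(p3 ∨ p1)=T] refutes=False
  v=0011: Γ:[] Δ:[p3=T, p3=T, ¬(p3 ∨ p1)=F] refutes=False
  v=0100: Γ:[] Δ:[p3=F, p3=F, ¬(p3 ∨ p1)=F] refutes=True  ← countermodel

Result: NO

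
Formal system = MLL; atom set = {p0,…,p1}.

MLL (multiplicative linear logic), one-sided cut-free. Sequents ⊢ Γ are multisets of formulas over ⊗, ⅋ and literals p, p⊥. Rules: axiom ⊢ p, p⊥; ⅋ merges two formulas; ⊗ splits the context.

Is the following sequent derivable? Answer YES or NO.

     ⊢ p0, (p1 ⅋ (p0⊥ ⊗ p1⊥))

Derivation trace:
[⅋]  ⊢ p0, (p1 ⅋ (p0⊥ ⊗ p1⊥))
  [⊗]  ⊢ p0, p1, (p0⊥ ⊗ p1⊥)
    [Ax]  ⊢ p0, p0⊥
    [Ax]  ⊢ p1, p1⊥

Result: YES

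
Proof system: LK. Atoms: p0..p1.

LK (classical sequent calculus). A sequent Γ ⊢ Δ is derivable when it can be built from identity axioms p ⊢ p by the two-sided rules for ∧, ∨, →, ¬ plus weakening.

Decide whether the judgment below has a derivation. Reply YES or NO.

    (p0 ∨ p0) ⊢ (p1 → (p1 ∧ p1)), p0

Derivation trace:
[∨L] (p0 ∨ p0) ⊢ (p1 → (p1 ∧ p1)), p0
  [WL] p0 ⊢ (p1 → (p1 ∧ p1))
    [→R]  ⊢ (p1 → (p1 ∧ p1))
      [∧R] p1 ⊢ (p1 ∧ p1)
        [Ax] p1 ⊢ p1
        [Ax] p1 ⊢ p1
  [Ax] p0 ⊢ p0

Result: YES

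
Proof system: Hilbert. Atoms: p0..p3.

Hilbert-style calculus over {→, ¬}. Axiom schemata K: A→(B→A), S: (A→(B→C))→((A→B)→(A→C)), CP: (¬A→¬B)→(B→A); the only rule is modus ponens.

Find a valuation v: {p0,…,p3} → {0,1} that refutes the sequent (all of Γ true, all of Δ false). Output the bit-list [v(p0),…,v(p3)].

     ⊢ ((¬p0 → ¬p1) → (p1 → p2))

Enumerate valuations to refute Γ ⊢ Δ:
  v=0000: Γ:[] Δ:[((¬p0 → ¬p1) → (p1 → p2))=T] refutes=False
  v=0001: Γ:[] Δ:[((¬p0 → ¬p1) → (p1 → p2))=T] refutes=False
  v=0010: Γ:[] Δ:[((¬p0 → ¬p1) → (p1 → p2))=T] refutes=False
  v=0011: Γ:[] Δ:[((¬p0 → ¬p1) → (p1 → p2))=T] refutes=False
  v=0100: Γ:[] Δ:[((¬p0 → ¬p1) → (p1 → p2))=T] refutes=False
  v=0101: Γ:[] Δ:[((¬p0 → ¬p1) → (p1 → p2))=T] refutes=False
  v=0110: Γ:[] Δ:[((¬p0 → ¬p1) → (p1 → p2))=T] refutes=False
  v=0111: Γ:[] Δ:[((¬p0 → ¬p1) → (p1 → p2))=T] refutes=False
  v=1000: Γ:[] Δ:[((¬p0 → ¬p1) → (p1 → p2))=T] refutes=False
  v=1001: Γ:[] Δ:[((¬p0 → ¬p1) → (p1 → p2))=T] refutes=False
  v=1010: Γ:[] Δ:[((¬p0 → ¬p1) → (p1 → p2))=T] refutes=False
  v=1011: Γ:[] Δ:[((¬p0 → ¬p1) → (p1 → p2))=T] refutes=False
  v=1100: Γ:[] Δ:[((¬p0 → ¬p1) → (p1 → p2))=F] refutes=True  ← countermodel

Result: [1, 1, 0, 0]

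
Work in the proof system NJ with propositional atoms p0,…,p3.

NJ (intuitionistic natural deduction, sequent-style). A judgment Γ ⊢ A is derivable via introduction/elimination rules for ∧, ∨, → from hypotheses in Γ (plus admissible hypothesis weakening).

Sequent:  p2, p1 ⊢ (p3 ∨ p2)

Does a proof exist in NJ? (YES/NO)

Proof tree:
[Wk] p2, p1 ⊢ (p3 ∨ p2)
  [∨I₂] p2 ⊢ (p3 ∨ p2)
    [Ax] p2 ⊢ p2

Result: YES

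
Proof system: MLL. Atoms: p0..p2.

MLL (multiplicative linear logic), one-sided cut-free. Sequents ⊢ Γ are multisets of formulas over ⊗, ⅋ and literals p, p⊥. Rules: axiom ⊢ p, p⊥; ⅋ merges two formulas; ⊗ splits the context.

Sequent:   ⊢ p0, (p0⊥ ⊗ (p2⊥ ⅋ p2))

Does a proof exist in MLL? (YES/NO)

Proof tree:
[⊗]  ⊢ p0, (p0⊥ ⊗ (p2⊥ ⅋ p2))
  [Ax]  ⊢ p0, p0⊥
  [⅋]  ⊢ (p2⊥ ⅋ p2)
    [Ax]  ⊢ p2, p2⊥

Result: YES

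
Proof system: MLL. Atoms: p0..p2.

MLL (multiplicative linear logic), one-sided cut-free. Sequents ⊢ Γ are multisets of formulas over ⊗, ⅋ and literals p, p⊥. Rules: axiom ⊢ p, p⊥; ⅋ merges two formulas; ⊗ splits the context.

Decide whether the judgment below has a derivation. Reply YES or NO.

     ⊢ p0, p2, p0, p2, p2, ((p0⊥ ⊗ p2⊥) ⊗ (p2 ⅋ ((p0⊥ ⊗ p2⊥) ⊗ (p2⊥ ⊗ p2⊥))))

Derivation (root first):
[⊗]  ⊢ p0, p2, p0, p2, p2, ((p0⊥ ⊗ p2⊥) ⊗ (p2 ⅋ ((p0⊥ ⊗ p2⊥) ⊗ (p2⊥ ⊗ p2⊥))))
  [⊗]  ⊢ p0, p2, (p0⊥ ⊗ p2⊥)
    [Ax]  ⊢ p0, p0⊥
    [Ax]  ⊢ p2, p2⊥
  [⅋]  ⊢ p0, p2, p2, (p2 ⅋ ((p0⊥ ⊗ p2⊥) ⊗ (p2⊥ ⊗ p2⊥)))
    [⊗]  ⊢ p0, p2, p2, p2, ((p0⊥ ⊗ p2⊥) ⊗ (p2⊥ ⊗ p2⊥))
      [⊗]  ⊢ p0, p2, (p0⊥ ⊗ p2⊥)
        [Ax]  ⊢ p0, p0⊥
        [Ax]  ⊢ p2, p2⊥
      [⊗]  ⊢ p2, p2, (p2⊥ ⊗ p2⊥)
        [Ax]  ⊢ p2, p2⊥
        [Ax]  ⊢ p2, p2⊥

Result: YES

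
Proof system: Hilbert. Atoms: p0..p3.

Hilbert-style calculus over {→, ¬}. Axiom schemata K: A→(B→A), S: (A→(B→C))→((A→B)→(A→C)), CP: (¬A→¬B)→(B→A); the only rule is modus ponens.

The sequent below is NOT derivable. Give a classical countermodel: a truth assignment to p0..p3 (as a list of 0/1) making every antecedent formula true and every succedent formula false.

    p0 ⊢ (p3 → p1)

Search for a countermodel by truth-table:
  v=0000: Γ:[p0=F] Δ:[(p3 → p1)=T] refutes=False
  v=0001: Γ:[p0=F] Δ:[(p3 → p1)=F] refutes=False
  v=0010: Γ:[p0=F] Δ:[(p3 → p1)=T] refutes=False
  v=0011: Γ:[p0=F] Δ:[(p3 → p1)=F] refutes=False
  v=0100: Γ:[p0=F] Δ:[(p3 → p1)=T] refutes=False
  v=0101: Γ:[p0=F] Δ:[(p3 → p1)=T] refutes=False
  v=0110: Γ:[p0=F] Δ:[(p3 → p1)=T] refutes=False
  v=0111: Γ:[p0=F] Δ:[(p3 → p1)=T] refutes=False
  v=1000: Γ:[p0=T] Δ:[(p3 → p1)=T] refutes=False
  v=1001: Γ:[p0=T] Δ:[(p3 → p1)=F] refutes=True  ← countermodel

Result: [1, 0, 0, 1]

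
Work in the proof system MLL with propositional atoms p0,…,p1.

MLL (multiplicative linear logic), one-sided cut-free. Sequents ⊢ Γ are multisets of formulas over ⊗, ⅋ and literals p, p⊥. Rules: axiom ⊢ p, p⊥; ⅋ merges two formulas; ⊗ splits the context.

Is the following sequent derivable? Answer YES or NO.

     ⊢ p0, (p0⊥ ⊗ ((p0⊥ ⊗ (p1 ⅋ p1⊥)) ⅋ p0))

Derivation trace:
[⊗]  ⊢ p0, (p0⊥ ⊗ ((p0⊥ ⊗ (p1 ⅋ p1⊥)) ⅋ p0))
  [Ax]  ⊢ p0, p0⊥
  [⅋]  ⊢ ((p0⊥ ⊗ (p1 ⅋ p1⊥)) ⅋ p0)
    [⊗]  ⊢ p0, (p0⊥ ⊗ (p1 ⅋ p1⊥))
      [Ax]  ⊢ p0, p0⊥
      [⅋]  ⊢ (p1 ⅋ p1⊥)
        [Ax]  ⊢ p1, p1⊥

Result: YES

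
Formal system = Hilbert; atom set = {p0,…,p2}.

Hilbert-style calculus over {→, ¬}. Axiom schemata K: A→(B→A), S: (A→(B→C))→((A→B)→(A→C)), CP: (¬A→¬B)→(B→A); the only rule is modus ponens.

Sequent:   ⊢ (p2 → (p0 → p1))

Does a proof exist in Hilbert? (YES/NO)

Enumerate valuations to refute Γ ⊢ Δ:
  v=000: Γ:[] Δ:[(p2 → (p0 → p1))=T] refutes=False
  v=001: Γ:[] Δ:[(p2 → (p0 → p1))=T] refutes=False
  v=010: Γ:[] Δ:[(p2 → (p0 → p1))=T] refutes=False
  v=011: Γ:[] Δ:[(p2 → (p0 → p1))=T] refutes=False
  v=100: Γ:[] Δ:[(p2 → (p0 → p1))=T] refutes=False
  v=101: Γ:[] Δ:[(p2 → (p0 → p1))=F] refutes=True  ← countermodel

Result: NO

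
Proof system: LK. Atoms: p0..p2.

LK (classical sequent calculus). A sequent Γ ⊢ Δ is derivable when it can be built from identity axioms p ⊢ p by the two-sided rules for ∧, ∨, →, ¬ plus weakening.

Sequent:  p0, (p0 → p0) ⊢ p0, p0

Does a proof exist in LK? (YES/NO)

Proof tree:
[WR] p0, (p0 → p0) ⊢ p0, p0
  [→L] p0, (p0 → p0) ⊢ p0
    [WR] p0 ⊢ p0, p0
      [Ax] p0 ⊢ p0
    [Ax] p0 ⊢ p0

Result: YES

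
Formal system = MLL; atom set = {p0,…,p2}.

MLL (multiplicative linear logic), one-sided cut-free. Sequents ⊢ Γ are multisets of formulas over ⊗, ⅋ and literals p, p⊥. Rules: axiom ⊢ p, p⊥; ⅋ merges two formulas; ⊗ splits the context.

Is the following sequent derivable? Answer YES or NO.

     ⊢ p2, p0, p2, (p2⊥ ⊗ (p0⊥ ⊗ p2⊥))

Derivation (root first):
[⊗]  ⊢ p2, p0, p2, (p2⊥ ⊗ (p0⊥ ⊗ p2⊥))
  [Ax]  ⊢ p2, p2⊥
  [⊗]  ⊢ p0, p2, (p0⊥ ⊗ p2⊥)
    [Ax]  ⊢ p0, p0⊥
    [Ax]  ⊢ p2, p2⊥

Result: YES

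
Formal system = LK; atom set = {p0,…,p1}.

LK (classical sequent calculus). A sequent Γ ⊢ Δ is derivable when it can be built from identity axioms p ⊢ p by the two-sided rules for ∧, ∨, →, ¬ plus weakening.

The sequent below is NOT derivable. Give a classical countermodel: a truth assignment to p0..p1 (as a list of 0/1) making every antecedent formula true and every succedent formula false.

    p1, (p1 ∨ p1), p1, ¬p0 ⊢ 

Truth-table refutation:
  v=00: Γ:[p1=F, (p1 ∨ p1)=F, p1=F, ¬p0=T] Δ:[] refutes=False
  v=01: Γ:[p1=T, (p1 ∨ p1)=T, p1=T, ¬p0=T] Δ:[] refutes=True  ← countermodel

Result: [0, 1]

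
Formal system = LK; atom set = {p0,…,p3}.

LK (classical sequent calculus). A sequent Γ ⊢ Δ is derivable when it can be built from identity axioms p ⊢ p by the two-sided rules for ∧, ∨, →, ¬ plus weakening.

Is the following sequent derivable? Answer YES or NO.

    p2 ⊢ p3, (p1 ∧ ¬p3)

Search for a countermodel by truth-table:
  v=0000: Γ:[p2=F] Δ:[p3=F, (p1 ∧ ¬p3)=F] refutes=False
  v=0001: Γ:[p2=F] Δ:[p3=T, (p1 ∧ ¬p3)=F] refutes=False
  v=0010: Γ:[p2=T] Δ:[p3=F, (p1 ∧ ¬p3)=F] refutes=True  ← countermodel

Result: NO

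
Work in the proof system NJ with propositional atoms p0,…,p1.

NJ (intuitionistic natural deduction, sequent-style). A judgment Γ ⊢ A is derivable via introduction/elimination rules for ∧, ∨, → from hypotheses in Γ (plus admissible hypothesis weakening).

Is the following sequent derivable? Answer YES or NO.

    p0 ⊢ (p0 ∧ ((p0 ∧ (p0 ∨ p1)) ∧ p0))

Derivation trace:
[∧I] p0 ⊢ (p0 ∧ ((p0 ∧ (p0 ∨ p1)) ∧ p0))
  [Ax] p0 ⊢ p0
  [∧I] p0 ⊢ ((p0 ∧ (p0 ∨ p1)) ∧ p0)
    [∧I] p0 ⊢ (p0 ∧ (p0 ∨ p1))
      [Ax] p0 ⊢ p0
      [∨I₁] p0 ⊢ (p0 ∨ p1)
        [Ax] p0 ⊢ p0
    [Ax] p0 ⊢ p0

Result: YES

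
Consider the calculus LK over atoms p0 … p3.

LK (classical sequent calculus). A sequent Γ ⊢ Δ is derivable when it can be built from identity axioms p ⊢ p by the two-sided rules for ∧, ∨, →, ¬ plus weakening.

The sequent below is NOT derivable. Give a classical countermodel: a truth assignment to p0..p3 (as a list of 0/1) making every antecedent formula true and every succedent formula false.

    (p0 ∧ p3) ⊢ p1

Enumerate valuations to refute Γ ⊢ Δ:
  v=0000: Γ:[(p0 ∧ p3)=F] Δ:[p1=F] refutes=False
  v=0001: Γ:[(p0 ∧ p3)=F] Δ:[p1=F] refutes=False
  v=0010: Γ:[(p0 ∧ p3)=F] Δ:[p1=F] refutes=False
  v=0011: Γ:[(p0 ∧ p3)=F] Δ:[p1=F] refutes=False
  v=0100: Γ:[(p0 ∧ p3)=F] Δ:[p1=T] refutes=False
  v=0101: Γ:[(p0 ∧ p3)=F] Δ:[p1=T] refutes=False
  v=0110: Γ:[(p0 ∧ p3)=F] Δ:[p1=T] refutes=False
  v=0111: Γ:[(p0 ∧ p3)=F] Δ:[p1=T] refutes=False
  v=1000: Γ:[(p0 ∧ p3)=F] Δ:[p1=F] refutes=False
  v=1001: Γ:[(p0 ∧ p3)=T] Δ:[p1=F] refutes=True  ← countermodel

Result: [1, 0, 0, 1]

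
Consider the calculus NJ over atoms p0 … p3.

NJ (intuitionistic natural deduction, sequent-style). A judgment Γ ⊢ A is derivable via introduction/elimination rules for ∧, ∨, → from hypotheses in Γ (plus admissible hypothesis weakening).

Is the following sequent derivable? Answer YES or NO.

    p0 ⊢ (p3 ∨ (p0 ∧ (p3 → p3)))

Proof tree:
[∨I₂] p0 ⊢ (p3 ∨ (p0 ∧ (p3 → p3)))
  [∧I] p0 ⊢ (p0 ∧ (p3 → p3))
    [Ax] p0 ⊢ p0
    [→I]  ⊢ (p3 → p3)
      [Ax] p3 ⊢ p3

Result: YES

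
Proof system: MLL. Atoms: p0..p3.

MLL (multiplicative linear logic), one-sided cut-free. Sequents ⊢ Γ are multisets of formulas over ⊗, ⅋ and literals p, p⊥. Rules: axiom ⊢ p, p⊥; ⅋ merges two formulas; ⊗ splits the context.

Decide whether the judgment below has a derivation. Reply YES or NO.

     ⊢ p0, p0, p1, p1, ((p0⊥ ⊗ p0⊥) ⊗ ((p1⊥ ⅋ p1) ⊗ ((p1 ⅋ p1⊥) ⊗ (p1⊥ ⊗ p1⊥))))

Derivation (root first):
[⊗]  ⊢ p0, p0, p1, p1, ((p0⊥ ⊗ p0⊥) ⊗ ((p1⊥ ⅋ p1) ⊗ ((p1 ⅋ p1⊥) ⊗ (p1⊥ ⊗ p1⊥))))
  [⊗]  ⊢ p0, p0, (p0⊥ ⊗ p0⊥)
    [Ax]  ⊢ p0, p0⊥
    [Ax]  ⊢ p0, p0⊥
  [⊗]  ⊢ p1, p1, ((p1⊥ ⅋ p1) ⊗ ((p1 ⅋ p1⊥) ⊗ (p1⊥ ⊗ p1⊥)))
    [⅋]  ⊢ (p1⊥ ⅋ p1)
      [Ax]  ⊢ p1, p1⊥
    [⊗]  ⊢ p1, p1, ((p1 ⅋ p1⊥) ⊗ (p1⊥ ⊗ p1⊥))
      [⅋]  ⊢ (p1 ⅋ p1⊥)
        [Ax]  ⊢ p1, p1⊥
      [⊗]  ⊢ p1, p1, (p1⊥ ⊗ p1⊥)
        [Ax]  ⊢ p1, p1⊥
        [Ax]  ⊢ p1, p1⊥

Result: YES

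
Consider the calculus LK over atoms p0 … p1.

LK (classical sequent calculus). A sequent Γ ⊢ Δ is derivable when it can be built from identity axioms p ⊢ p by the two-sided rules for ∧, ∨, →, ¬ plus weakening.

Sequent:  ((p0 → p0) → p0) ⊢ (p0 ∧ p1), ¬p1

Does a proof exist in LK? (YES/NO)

Proof tree:
[¬R] ((p0 → p0) → p0) ⊢ (p0 ∧ p1), ¬p1
  [∧R] ((p0 → p0) → p0), p1 ⊢ (p0 ∧ p1)
    [→L] ((p0 → p0) → p0) ⊢ p0
      [→R]  ⊢ (p0 → p0)
        [Ax] p0 ⊢ p0
      [Ax] p0 ⊢ p0
    [Ax] p1 ⊢ p1

Result: YES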